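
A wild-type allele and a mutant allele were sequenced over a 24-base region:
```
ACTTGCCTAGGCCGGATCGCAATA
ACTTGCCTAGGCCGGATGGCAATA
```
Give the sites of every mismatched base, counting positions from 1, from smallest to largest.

18

Scanning 1-based: 18: C/G.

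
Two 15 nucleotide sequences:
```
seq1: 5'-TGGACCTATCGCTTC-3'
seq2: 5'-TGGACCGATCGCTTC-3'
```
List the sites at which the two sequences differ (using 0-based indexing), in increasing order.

Scanning 0-based: 6: T/G.

6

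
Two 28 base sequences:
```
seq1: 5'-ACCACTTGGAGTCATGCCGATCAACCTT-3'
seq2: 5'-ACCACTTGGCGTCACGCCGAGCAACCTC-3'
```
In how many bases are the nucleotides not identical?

4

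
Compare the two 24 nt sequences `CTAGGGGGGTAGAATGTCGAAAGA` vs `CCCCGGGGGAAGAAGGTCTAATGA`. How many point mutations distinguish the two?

7

The sequences differ at bases 2, 3, 4, 10, 15, 19, 22 (1-based) — 7 in total.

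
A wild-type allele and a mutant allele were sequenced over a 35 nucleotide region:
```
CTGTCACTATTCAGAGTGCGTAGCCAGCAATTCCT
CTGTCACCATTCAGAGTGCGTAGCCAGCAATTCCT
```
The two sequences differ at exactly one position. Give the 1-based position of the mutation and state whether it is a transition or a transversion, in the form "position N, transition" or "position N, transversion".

position 8, transition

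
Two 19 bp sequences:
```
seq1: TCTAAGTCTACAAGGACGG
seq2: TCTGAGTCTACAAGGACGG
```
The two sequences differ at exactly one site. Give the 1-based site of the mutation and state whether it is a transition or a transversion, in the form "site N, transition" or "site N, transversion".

The sequences differ only at site 4: A→G (purine→purine), a transition.

site 4, transition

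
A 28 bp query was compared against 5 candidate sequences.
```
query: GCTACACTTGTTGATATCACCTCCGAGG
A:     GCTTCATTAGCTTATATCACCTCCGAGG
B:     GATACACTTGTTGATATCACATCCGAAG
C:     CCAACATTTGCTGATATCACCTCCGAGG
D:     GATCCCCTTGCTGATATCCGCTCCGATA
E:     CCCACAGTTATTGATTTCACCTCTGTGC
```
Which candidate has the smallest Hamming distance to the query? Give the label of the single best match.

B

A differs at 5 positions; B differs at 3 positions; C differs at 4 positions; D differs at 8 positions; E differs at 8 positions. The closest is B.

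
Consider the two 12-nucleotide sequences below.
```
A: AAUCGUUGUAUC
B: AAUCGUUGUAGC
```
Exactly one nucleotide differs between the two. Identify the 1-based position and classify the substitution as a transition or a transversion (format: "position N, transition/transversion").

Position 11 changes U→G. U is a pyrimidine and G is a purine, so this is a transversion.

position 11, transversion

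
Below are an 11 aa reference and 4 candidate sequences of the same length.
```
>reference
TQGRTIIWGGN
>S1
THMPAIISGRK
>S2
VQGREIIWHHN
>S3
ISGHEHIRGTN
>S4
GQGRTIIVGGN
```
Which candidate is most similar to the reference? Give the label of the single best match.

S4

Hamming distances to reference — S1: 7; S2: 4; S3: 7; S4: 2.
Smallest is S4 with 2 mismatches.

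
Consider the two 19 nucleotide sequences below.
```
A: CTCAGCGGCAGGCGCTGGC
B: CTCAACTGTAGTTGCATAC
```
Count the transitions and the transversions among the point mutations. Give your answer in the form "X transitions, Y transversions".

4 transitions, 4 transversions

Transitions (purine↔purine or pyrimidine↔pyrimidine): 5 G→A, 9 C→T, 13 C→T, 18 G→A.
Transversions (purine↔pyrimidine): 7 G→T, 12 G→T, 16 T→A, 17 G→T.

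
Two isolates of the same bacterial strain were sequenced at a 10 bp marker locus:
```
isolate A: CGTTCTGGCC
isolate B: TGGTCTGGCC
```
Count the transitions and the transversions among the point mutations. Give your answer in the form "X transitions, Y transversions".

Mismatches (1-based):
base 1: C→T (pyrimidine→pyrimidine, transition)
base 3: T→G (pyrimidine→purine, transversion)

1 transition, 1 transversion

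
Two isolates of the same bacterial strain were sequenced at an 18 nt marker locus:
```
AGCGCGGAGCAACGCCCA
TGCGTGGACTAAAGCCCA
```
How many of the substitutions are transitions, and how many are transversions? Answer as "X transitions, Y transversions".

2 transitions, 3 transversions

Transitions (purine↔purine or pyrimidine↔pyrimidine): 5 C→T, 10 C→T.
Transversions (purine↔pyrimidine): 1 A→T, 9 G→C, 13 C→A.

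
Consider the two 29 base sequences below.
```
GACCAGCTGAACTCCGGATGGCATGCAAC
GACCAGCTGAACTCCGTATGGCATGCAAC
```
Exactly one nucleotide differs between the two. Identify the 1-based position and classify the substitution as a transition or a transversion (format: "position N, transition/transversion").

position 17, transversion

Position 17 changes G→T. G is a purine and T is a pyrimidine, so this is a transversion.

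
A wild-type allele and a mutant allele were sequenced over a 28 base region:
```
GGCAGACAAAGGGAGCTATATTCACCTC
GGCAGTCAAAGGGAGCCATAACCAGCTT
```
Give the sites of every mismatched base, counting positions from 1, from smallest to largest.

6, 17, 21, 22, 25, 28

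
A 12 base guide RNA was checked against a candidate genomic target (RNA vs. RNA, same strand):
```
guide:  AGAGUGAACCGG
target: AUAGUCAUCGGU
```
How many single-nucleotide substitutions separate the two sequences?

5

The sequences differ at bases 2, 6, 8, 10, 12 (1-based) — 5 in total.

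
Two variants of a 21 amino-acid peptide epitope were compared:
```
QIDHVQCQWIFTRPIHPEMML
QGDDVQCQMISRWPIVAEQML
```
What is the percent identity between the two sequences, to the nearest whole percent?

57%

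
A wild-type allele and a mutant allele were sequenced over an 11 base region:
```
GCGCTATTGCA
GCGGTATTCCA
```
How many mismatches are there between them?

The sequences differ at positions 4, 9 (1-based) — 2 in total.

2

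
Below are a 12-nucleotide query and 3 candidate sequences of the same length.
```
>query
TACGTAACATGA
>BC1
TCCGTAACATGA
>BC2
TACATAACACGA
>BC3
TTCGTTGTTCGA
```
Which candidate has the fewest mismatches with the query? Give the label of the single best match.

BC1

Hamming distances to query — BC1: 1; BC2: 2; BC3: 6.
Smallest is BC1 with 1 mismatch.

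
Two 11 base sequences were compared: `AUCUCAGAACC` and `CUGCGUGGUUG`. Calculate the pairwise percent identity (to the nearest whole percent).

18%

Mismatches at positions 1, 3, 4, 5, 6, 8, 9, 10, 11 (1-based): 9 of 11.
Identical positions: 2/11 = 18.18% → 18%.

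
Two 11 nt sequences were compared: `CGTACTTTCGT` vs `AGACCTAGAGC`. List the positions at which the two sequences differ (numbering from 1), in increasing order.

Differences at position 1 (C→A), position 3 (T→A), position 4 (A→C), position 7 (T→A), position 8 (T→G), position 9 (C→A), position 11 (T→C).

1, 3, 4, 7, 8, 9, 11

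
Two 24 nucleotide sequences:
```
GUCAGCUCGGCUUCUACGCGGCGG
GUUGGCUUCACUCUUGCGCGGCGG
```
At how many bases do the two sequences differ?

8

The sequences differ at bases 3, 4, 8, 9, 10, 13, 14, 16 (1-based) — 8 in total.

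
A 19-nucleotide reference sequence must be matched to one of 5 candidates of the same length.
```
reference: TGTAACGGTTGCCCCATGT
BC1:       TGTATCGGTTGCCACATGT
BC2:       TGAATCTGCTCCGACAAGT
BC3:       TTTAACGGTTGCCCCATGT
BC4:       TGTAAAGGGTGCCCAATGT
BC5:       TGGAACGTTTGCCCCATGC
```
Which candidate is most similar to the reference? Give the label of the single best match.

BC3

Hamming distances to reference — BC1: 2; BC2: 8; BC3: 1; BC4: 3; BC5: 3.
Smallest is BC3 with 1 mismatch.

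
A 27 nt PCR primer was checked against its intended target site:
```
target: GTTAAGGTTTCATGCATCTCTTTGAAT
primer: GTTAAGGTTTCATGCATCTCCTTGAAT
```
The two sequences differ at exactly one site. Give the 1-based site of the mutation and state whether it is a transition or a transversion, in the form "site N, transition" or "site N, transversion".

The sequences differ only at site 21: T→C (pyrimidine→pyrimidine), a transition.

site 21, transition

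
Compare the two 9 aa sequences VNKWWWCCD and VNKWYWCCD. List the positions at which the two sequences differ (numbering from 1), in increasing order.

5

Differences at position 5 (W→Y).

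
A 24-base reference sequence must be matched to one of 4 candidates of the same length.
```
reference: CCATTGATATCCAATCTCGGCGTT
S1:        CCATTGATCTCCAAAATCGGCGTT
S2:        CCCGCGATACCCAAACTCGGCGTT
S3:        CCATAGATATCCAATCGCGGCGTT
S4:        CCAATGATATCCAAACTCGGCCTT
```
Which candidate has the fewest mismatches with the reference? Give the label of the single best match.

Hamming distances to reference — S1: 3; S2: 5; S3: 2; S4: 3.
Smallest is S3 with 2 mismatches.

S3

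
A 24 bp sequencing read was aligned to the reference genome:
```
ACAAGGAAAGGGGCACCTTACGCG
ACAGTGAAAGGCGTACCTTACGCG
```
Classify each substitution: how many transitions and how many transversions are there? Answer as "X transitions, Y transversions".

2 transitions, 2 transversions

Transitions (purine↔purine or pyrimidine↔pyrimidine): 4 A→G, 14 C→T.
Transversions (purine↔pyrimidine): 5 G→T, 12 G→C.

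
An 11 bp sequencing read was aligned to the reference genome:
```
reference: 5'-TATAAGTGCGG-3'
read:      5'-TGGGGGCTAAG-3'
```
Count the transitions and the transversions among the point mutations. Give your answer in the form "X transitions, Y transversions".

5 transitions, 3 transversions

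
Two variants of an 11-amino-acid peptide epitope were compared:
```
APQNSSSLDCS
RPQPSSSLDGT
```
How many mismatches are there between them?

4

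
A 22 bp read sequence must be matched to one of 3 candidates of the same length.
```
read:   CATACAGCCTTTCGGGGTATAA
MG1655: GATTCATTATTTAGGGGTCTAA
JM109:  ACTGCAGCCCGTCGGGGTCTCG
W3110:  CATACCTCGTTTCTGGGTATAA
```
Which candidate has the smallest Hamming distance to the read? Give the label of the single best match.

W3110

Hamming distances to read — MG1655: 7; JM109: 8; W3110: 4.
Smallest is W3110 with 4 mismatches.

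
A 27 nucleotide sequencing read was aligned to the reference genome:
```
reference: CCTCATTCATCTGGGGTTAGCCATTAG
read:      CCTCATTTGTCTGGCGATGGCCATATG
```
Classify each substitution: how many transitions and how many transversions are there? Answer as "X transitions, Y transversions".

3 transitions, 4 transversions

Mismatches (1-based):
position 8: C→T (pyrimidine→pyrimidine, transition)
position 9: A→G (purine→purine, transition)
position 15: G→C (purine→pyrimidine, transversion)
position 17: T→A (pyrimidine→purine, transversion)
position 19: A→G (purine→purine, transition)
position 25: T→A (pyrimidine→purine, transversion)
position 26: A→T (purine→pyrimidine, transversion)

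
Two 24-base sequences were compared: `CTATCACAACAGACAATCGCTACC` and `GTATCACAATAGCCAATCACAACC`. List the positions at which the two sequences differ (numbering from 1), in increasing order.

1, 10, 13, 19, 21

Differences at position 1 (C→G), position 10 (C→T), position 13 (A→C), position 19 (G→A), position 21 (T→A).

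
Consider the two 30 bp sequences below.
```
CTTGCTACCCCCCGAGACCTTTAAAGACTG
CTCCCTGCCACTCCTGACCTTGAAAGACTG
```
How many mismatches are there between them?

Comparing position by position, 8 bases differ: 3 (T/C), 4 (G/C), 7 (A/G), 10 (C/A), 12 (C/T), 14 (G/C), 15 (A/T), 22 (T/G).

8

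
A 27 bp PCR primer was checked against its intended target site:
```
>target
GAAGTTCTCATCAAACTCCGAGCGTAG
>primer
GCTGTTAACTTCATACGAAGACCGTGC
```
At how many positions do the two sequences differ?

The sequences differ at positions 2, 3, 7, 8, 10, 14, 17, 18, 19, 22, 26, 27 (1-based) — 12 in total.

12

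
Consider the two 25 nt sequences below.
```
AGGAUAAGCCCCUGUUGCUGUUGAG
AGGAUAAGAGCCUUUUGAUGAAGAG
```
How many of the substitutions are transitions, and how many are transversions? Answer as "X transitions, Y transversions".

0 transitions, 6 transversions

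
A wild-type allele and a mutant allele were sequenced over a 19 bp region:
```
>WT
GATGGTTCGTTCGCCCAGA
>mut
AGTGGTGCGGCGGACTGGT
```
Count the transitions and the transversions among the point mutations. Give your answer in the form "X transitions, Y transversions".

Transitions (purine↔purine or pyrimidine↔pyrimidine): 1 G→A, 2 A→G, 11 T→C, 16 C→T, 17 A→G.
Transversions (purine↔pyrimidine): 7 T→G, 10 T→G, 12 C→G, 14 C→A, 19 A→T.

5 transitions, 5 transversions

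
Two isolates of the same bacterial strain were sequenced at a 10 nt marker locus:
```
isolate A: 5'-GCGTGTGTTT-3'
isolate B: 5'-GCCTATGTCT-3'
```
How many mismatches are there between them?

3

Mismatches (1-based): position 3: G→C; position 5: G→A; position 9: T→C.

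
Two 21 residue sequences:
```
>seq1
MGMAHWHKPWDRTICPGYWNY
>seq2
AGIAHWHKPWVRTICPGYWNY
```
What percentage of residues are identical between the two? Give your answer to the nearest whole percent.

86%

3 positions differ (1, 3, 11), so 18 of 21 match: 18/21 = 85.71%.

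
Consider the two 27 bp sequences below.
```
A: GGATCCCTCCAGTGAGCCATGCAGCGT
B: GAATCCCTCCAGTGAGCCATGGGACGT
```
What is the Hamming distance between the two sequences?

4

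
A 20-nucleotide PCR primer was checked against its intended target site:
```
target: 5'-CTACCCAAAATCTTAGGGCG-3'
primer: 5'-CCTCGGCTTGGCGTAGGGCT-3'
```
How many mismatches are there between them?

11

Comparing position by position, 11 sites differ: 2 (T/C), 3 (A/T), 5 (C/G), 6 (C/G), 7 (A/C), 8 (A/T), 9 (A/T), 10 (A/G), 11 (T/G), 13 (T/G), 20 (G/T).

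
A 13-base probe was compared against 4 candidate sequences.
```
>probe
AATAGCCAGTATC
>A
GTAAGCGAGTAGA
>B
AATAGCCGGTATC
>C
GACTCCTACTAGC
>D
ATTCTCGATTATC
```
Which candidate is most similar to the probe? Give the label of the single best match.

B

Hamming distances to probe — A: 6; B: 1; C: 7; D: 5.
Smallest is B with 1 mismatch.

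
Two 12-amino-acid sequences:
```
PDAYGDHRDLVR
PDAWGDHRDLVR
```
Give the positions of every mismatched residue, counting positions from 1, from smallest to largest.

4

Differences at position 4 (Y→W).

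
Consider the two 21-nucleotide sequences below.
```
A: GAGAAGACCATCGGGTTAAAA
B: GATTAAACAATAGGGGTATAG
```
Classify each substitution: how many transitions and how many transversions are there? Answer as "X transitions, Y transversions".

2 transitions, 6 transversions

Transitions (purine↔purine or pyrimidine↔pyrimidine): 6 G→A, 21 A→G.
Transversions (purine↔pyrimidine): 3 G→T, 4 A→T, 9 C→A, 12 C→A, 16 T→G, 19 A→T.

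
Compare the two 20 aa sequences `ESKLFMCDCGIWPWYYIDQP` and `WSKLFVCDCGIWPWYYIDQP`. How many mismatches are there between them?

2

Mismatches (1-based): position 1: E→W; position 6: M→V.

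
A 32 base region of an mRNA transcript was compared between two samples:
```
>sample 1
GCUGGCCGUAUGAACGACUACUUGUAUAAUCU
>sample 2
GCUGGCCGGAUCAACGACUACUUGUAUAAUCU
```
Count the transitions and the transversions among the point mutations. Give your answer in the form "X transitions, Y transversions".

0 transitions, 2 transversions

Mismatches (1-based):
position 9: U→G (pyrimidine→purine, transversion)
position 12: G→C (purine→pyrimidine, transversion)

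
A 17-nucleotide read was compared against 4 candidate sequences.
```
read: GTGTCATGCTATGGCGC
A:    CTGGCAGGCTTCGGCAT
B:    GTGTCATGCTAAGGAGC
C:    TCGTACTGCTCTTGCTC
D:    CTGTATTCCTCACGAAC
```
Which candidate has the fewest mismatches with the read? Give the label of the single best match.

B

A differs at 7 bases; B differs at 2 bases; C differs at 7 bases; D differs at 9 bases. The closest is B.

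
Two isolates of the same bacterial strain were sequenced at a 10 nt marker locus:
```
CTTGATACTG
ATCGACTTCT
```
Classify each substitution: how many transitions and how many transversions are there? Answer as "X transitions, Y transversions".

4 transitions, 3 transversions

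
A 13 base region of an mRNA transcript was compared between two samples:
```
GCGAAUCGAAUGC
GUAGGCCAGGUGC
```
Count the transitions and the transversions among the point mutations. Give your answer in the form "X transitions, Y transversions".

8 transitions, 0 transversions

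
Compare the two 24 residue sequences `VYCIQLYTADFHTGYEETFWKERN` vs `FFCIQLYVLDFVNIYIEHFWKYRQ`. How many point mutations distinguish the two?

11

Comparing position by position, 11 positions differ: 1 (V/F), 2 (Y/F), 8 (T/V), 9 (A/L), 12 (H/V), 13 (T/N), 14 (G/I), 16 (E/I), 18 (T/H), 22 (E/Y), 24 (N/Q).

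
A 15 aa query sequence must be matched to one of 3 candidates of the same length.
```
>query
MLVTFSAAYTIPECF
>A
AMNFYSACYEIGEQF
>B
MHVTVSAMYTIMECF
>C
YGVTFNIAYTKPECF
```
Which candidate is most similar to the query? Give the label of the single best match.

A differs at 9 positions; B differs at 4 positions; C differs at 5 positions. The closest is B.

B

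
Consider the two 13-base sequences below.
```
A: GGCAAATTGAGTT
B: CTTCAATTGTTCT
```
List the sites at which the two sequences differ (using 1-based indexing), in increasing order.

1, 2, 3, 4, 10, 11, 12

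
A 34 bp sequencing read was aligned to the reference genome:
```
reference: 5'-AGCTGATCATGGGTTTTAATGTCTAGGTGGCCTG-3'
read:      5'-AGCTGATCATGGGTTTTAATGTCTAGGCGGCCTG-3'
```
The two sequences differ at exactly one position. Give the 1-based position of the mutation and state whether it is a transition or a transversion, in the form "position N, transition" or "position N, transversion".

The sequences differ only at position 28: T→C (pyrimidine→pyrimidine), a transition.

position 28, transition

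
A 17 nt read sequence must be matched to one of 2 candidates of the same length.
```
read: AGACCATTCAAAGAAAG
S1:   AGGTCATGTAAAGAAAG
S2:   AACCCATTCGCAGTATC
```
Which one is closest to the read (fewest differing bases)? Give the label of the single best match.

Hamming distances to read — S1: 4; S2: 7.
Smallest is S1 with 4 mismatches.

S1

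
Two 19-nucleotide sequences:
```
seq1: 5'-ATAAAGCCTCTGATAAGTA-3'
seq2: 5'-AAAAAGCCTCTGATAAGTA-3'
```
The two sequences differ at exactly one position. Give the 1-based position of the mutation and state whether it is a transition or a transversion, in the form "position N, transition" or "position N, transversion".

position 2, transversion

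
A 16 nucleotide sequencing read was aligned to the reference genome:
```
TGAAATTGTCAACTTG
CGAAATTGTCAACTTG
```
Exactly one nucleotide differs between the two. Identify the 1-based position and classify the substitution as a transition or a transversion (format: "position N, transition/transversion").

position 1, transition

The sequences differ only at position 1: T→C (pyrimidine→pyrimidine), a transition.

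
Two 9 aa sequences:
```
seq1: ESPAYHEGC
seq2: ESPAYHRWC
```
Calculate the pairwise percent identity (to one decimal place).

77.8%

Mismatches at positions 7, 8 (1-based): 2 of 9.
Identical positions: 7/9 = 77.78% → 77.8%.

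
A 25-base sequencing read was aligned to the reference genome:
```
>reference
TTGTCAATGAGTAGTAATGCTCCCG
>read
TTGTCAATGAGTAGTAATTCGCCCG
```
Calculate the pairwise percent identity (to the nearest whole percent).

2 positions differ (19, 21), so 23 of 25 match: 23/25 = 92%.

92%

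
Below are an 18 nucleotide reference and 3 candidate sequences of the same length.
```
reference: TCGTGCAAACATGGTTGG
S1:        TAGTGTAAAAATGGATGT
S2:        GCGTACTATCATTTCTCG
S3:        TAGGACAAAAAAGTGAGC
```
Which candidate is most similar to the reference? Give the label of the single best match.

S1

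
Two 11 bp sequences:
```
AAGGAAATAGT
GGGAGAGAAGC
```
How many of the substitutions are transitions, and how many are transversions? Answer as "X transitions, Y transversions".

6 transitions, 1 transversion

Transitions (purine↔purine or pyrimidine↔pyrimidine): 1 A→G, 2 A→G, 4 G→A, 5 A→G, 7 A→G, 11 T→C.
Transversions (purine↔pyrimidine): 8 T→A.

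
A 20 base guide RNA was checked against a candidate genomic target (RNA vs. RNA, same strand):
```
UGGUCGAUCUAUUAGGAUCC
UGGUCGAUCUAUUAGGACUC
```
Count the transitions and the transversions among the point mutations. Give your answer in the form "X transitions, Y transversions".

2 transitions, 0 transversions

Mismatches (1-based):
site 18: U→C (pyrimidine→pyrimidine, transition)
site 19: C→U (pyrimidine→pyrimidine, transition)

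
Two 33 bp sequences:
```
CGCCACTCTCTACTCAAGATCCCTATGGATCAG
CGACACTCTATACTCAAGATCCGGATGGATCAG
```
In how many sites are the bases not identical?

4

Mismatches (1-based): site 3: C→A; site 10: C→A; site 23: C→G; site 24: T→G.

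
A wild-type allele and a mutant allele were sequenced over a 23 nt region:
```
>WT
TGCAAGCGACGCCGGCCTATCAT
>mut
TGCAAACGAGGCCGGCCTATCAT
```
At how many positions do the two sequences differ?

Mismatches (1-based): position 6: G→A; position 10: C→G.

2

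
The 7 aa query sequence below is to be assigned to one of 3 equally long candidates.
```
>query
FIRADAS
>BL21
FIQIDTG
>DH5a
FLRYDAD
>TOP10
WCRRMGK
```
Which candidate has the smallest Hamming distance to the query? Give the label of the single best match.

DH5a

BL21 differs at 4 residues; DH5a differs at 3 residues; TOP10 differs at 6 residues. The closest is DH5a.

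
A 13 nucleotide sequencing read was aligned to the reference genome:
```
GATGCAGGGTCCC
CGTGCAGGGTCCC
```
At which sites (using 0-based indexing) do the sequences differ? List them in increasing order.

Scanning 0-based: 0: G/C; 1: A/G.

0, 1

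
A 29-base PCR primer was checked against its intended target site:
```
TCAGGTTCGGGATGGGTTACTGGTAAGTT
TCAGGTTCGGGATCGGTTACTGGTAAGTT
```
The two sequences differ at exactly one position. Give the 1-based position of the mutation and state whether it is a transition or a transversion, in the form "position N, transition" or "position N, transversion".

Position 14 changes G→C. G is a purine and C is a pyrimidine, so this is a transversion.

position 14, transversion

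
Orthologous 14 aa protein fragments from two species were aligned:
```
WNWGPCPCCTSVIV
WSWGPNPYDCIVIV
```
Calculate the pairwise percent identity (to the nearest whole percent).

57%

6 positions differ (2, 6, 8, 9, 10, 11), so 8 of 14 match: 8/14 = 57.14%.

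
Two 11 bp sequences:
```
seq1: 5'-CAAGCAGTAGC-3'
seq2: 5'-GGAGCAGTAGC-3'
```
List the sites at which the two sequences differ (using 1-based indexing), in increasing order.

1, 2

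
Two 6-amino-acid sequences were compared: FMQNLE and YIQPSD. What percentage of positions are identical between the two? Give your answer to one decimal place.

5 positions differ (1, 2, 4, 5, 6), so 1 of 6 match: 1/6 = 16.67%.

16.7%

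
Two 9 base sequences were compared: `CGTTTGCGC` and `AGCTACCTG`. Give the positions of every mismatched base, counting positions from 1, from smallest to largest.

1, 3, 5, 6, 8, 9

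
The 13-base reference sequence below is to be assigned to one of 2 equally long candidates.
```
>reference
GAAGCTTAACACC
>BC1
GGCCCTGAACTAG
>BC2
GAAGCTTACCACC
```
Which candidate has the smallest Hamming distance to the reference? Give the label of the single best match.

BC1 differs at 7 positions; BC2 differs at 1 position. The closest is BC2.

BC2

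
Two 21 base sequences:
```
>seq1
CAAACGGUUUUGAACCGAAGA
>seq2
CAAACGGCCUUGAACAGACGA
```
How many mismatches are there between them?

4

Comparing position by position, 4 positions differ: 8 (U/C), 9 (U/C), 16 (C/A), 19 (A/C).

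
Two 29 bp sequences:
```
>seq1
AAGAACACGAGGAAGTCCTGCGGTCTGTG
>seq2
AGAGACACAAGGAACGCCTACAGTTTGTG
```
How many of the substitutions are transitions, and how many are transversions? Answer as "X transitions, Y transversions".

7 transitions, 2 transversions

Transitions (purine↔purine or pyrimidine↔pyrimidine): 2 A→G, 3 G→A, 4 A→G, 9 G→A, 20 G→A, 22 G→A, 25 C→T.
Transversions (purine↔pyrimidine): 15 G→C, 16 T→G.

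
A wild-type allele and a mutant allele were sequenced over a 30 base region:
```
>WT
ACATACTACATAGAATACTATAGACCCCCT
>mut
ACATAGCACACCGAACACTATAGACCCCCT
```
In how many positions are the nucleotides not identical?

5

Mismatches (1-based): position 6: C→G; position 7: T→C; position 11: T→C; position 12: A→C; position 16: T→C.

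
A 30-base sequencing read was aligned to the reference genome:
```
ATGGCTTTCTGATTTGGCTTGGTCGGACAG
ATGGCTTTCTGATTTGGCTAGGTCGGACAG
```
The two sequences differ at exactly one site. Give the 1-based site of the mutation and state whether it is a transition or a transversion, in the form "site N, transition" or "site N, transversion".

Site 20 changes T→A. T is a pyrimidine and A is a purine, so this is a transversion.

site 20, transversion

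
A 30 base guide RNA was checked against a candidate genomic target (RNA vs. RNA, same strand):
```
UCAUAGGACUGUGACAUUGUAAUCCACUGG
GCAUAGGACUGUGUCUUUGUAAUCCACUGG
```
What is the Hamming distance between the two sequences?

3

The sequences differ at bases 1, 14, 16 (1-based) — 3 in total.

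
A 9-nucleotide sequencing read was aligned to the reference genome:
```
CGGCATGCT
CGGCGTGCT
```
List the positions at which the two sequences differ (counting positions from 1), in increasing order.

5

Differences at position 5 (A→G).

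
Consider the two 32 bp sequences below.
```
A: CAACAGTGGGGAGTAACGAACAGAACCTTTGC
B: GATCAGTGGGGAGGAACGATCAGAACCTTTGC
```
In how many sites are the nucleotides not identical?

Comparing position by position, 4 sites differ: 1 (C/G), 3 (A/T), 14 (T/G), 20 (A/T).

4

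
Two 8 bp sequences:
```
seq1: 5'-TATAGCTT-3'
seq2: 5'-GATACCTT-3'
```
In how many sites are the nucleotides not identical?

Mismatches (1-based): site 1: T→G; site 5: G→C.

2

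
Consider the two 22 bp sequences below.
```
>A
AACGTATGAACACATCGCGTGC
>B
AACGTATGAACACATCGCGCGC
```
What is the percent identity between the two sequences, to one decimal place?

95.5%

Mismatch at position 20 (1-based): 1 of 22.
Identical positions: 21/22 = 95.45% → 95.5%.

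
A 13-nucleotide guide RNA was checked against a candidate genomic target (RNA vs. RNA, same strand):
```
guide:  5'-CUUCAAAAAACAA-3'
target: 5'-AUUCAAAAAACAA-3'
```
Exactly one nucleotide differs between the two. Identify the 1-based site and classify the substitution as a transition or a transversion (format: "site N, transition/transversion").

site 1, transversion

The sequences differ only at site 1: C→A (pyrimidine→purine), a transversion.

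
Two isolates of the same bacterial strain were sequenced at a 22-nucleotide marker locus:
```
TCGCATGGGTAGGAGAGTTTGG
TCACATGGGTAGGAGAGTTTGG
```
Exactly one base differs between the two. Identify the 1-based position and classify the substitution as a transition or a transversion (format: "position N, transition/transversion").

position 3, transition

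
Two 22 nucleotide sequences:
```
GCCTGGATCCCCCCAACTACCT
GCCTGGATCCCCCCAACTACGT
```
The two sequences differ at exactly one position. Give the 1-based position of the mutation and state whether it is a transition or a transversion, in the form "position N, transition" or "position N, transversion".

position 21, transversion

The sequences differ only at position 21: C→G (pyrimidine→purine), a transversion.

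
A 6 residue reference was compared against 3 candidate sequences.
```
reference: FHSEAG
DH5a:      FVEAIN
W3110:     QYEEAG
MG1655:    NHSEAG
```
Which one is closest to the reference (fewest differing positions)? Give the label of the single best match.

MG1655

DH5a differs at 5 positions; W3110 differs at 3 positions; MG1655 differs at 1 position. The closest is MG1655.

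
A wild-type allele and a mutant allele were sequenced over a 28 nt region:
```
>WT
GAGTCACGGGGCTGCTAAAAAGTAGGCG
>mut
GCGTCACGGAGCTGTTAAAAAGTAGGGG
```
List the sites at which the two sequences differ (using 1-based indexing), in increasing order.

2, 10, 15, 27

Differences at site 2 (A→C), site 10 (G→A), site 15 (C→T), site 27 (C→G).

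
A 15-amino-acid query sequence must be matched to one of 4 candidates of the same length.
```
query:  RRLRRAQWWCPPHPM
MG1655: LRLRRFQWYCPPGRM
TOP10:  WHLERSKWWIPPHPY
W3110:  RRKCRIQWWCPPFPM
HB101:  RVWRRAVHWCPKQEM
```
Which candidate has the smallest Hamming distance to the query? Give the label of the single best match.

W3110

MG1655 differs at 5 residues; TOP10 differs at 7 residues; W3110 differs at 4 residues; HB101 differs at 7 residues. The closest is W3110.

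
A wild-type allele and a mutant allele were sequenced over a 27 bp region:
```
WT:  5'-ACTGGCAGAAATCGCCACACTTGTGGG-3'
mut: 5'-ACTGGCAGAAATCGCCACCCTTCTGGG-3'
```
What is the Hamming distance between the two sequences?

Comparing position by position, 2 bases differ: 19 (A/C), 23 (G/C).

2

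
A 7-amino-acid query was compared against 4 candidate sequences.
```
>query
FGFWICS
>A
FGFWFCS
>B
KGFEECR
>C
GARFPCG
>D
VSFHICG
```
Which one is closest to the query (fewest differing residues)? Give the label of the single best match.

A

Hamming distances to query — A: 1; B: 4; C: 6; D: 4.
Smallest is A with 1 mismatch.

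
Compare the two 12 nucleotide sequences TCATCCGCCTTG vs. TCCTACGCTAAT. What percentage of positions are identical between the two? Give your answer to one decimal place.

50.0%

6 positions differ (3, 5, 9, 10, 11, 12), so 6 of 12 match: 6/12 = 50%.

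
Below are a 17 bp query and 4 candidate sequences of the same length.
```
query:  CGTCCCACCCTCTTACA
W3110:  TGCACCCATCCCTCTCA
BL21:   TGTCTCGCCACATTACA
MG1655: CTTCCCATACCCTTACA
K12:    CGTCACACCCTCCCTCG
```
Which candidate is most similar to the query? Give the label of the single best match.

MG1655

W3110 differs at 9 positions; BL21 differs at 6 positions; MG1655 differs at 4 positions; K12 differs at 5 positions. The closest is MG1655.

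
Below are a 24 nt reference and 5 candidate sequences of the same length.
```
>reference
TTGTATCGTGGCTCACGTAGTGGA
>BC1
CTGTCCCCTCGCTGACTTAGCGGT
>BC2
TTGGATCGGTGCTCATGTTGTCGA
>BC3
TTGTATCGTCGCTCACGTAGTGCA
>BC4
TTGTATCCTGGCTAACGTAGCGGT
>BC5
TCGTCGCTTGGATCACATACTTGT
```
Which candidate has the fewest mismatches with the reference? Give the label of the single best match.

BC3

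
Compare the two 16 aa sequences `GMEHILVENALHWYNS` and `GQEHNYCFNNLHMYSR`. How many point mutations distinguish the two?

9

The sequences differ at positions 2, 5, 6, 7, 8, 10, 13, 15, 16 (1-based) — 9 in total.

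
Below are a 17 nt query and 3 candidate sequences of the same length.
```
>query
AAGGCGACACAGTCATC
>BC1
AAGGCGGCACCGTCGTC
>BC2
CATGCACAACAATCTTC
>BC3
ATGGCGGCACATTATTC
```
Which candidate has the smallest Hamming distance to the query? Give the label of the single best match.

BC1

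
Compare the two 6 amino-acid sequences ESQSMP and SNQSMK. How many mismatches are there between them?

3

The sequences differ at residues 1, 2, 6 (1-based) — 3 in total.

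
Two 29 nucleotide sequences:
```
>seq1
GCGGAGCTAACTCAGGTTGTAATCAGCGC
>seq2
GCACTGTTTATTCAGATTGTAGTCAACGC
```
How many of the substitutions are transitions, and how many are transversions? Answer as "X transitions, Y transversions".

Transitions (purine↔purine or pyrimidine↔pyrimidine): 3 G→A, 7 C→T, 11 C→T, 16 G→A, 22 A→G, 26 G→A.
Transversions (purine↔pyrimidine): 4 G→C, 5 A→T, 9 A→T.

6 transitions, 3 transversions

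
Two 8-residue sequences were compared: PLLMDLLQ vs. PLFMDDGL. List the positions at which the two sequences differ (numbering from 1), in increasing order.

3, 6, 7, 8

Differences at position 3 (L→F), position 6 (L→D), position 7 (L→G), position 8 (Q→L).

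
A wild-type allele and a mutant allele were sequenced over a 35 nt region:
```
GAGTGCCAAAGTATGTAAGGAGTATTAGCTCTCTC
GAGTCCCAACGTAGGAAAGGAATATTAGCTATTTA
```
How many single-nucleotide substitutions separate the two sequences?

8

Comparing position by position, 8 bases differ: 5 (G/C), 10 (A/C), 14 (T/G), 16 (T/A), 22 (G/A), 31 (C/A), 33 (C/T), 35 (C/A).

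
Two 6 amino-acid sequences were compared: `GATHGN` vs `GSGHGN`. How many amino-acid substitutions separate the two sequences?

2

The sequences differ at residues 2, 3 (1-based) — 2 in total.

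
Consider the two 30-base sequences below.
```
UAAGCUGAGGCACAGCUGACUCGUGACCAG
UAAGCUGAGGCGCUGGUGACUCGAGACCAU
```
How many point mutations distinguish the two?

5

Comparing position by position, 5 bases differ: 12 (A/G), 14 (A/U), 16 (C/G), 24 (U/A), 30 (G/U).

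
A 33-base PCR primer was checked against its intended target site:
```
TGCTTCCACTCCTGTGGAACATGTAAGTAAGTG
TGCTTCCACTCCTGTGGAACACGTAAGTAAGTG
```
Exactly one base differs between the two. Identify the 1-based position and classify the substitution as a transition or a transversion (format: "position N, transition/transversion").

The sequences differ only at position 22: T→C (pyrimidine→pyrimidine), a transition.

position 22, transition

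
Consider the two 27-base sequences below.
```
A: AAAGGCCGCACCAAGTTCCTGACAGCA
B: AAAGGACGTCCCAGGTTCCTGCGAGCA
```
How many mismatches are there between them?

Mismatches (1-based): base 6: C→A; base 9: C→T; base 10: A→C; base 14: A→G; base 22: A→C; base 23: C→G.

6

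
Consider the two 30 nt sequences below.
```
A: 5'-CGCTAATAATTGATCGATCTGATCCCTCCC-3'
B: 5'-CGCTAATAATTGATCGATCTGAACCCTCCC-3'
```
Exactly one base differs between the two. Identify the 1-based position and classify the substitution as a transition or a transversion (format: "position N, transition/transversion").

position 23, transversion

Position 23 changes T→A. T is a pyrimidine and A is a purine, so this is a transversion.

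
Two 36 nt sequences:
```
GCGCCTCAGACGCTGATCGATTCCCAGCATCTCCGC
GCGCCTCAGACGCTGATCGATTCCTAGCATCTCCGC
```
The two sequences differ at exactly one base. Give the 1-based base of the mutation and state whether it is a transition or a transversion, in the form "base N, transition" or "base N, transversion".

base 25, transition

Base 25 changes C→T. C is a pyrimidine and T is a pyrimidine, so this is a transition.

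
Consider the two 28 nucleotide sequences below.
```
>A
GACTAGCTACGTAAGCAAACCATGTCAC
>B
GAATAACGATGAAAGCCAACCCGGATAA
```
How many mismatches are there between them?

The sequences differ at sites 3, 6, 8, 10, 12, 17, 22, 23, 25, 26, 28 (1-based) — 11 in total.

11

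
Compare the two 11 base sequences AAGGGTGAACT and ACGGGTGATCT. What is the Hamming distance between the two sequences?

2

Comparing position by position, 2 positions differ: 2 (A/C), 9 (A/T).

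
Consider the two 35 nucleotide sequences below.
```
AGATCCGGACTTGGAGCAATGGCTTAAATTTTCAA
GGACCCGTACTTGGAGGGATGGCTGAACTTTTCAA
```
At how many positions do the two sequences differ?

The sequences differ at positions 1, 4, 8, 17, 18, 25, 28 (1-based) — 7 in total.

7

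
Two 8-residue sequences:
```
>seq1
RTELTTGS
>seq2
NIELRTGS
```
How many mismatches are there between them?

3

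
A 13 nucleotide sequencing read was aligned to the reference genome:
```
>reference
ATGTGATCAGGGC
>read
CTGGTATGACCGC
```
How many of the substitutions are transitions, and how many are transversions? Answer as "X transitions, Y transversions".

0 transitions, 6 transversions

Transitions (purine↔purine or pyrimidine↔pyrimidine): none.
Transversions (purine↔pyrimidine): 1 A→C, 4 T→G, 5 G→T, 8 C→G, 10 G→C, 11 G→C.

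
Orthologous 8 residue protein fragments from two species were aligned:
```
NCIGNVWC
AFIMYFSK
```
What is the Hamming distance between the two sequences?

Mismatches (1-based): position 1: N→A; position 2: C→F; position 4: G→M; position 5: N→Y; position 6: V→F; position 7: W→S; position 8: C→K.

7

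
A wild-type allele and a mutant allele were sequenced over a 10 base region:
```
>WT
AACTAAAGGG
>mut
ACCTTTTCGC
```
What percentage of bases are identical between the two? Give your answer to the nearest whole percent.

Mismatches at positions 2, 5, 6, 7, 8, 10 (1-based): 6 of 10.
Identical positions: 4/10 = 40% → 40%.

40%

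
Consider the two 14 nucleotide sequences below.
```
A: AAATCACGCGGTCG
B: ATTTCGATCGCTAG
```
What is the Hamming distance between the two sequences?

7

Mismatches (1-based): base 2: A→T; base 3: A→T; base 6: A→G; base 7: C→A; base 8: G→T; base 11: G→C; base 13: C→A.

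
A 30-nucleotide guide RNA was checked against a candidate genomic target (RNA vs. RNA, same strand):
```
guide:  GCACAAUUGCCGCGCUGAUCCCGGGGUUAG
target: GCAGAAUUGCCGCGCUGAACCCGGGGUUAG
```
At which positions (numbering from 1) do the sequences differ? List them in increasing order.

Differences at position 4 (C→G), position 19 (U→A).

4, 19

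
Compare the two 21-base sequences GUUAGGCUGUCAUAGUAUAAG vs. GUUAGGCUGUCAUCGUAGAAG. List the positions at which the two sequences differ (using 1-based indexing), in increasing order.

Differences at position 14 (A→C), position 18 (U→G).

14, 18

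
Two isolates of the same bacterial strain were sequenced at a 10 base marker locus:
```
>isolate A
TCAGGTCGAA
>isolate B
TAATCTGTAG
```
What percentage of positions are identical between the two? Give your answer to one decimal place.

6 positions differ (2, 4, 5, 7, 8, 10), so 4 of 10 match: 4/10 = 40%.

40.0%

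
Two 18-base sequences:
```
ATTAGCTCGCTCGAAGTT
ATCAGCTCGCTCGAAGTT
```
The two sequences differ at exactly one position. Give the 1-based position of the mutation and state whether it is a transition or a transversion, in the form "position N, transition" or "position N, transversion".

Position 3 changes T→C. T is a pyrimidine and C is a pyrimidine, so this is a transition.

position 3, transition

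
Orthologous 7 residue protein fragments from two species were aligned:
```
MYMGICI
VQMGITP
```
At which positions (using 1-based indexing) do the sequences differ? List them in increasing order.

Scanning 1-based: 1: M/V; 2: Y/Q; 6: C/T; 7: I/P.

1, 2, 6, 7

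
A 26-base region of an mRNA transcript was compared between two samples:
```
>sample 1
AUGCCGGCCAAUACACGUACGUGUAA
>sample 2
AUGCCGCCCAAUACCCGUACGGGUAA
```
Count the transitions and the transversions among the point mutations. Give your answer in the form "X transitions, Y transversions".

0 transitions, 3 transversions

Mismatches (1-based):
site 7: G→C (purine→pyrimidine, transversion)
site 15: A→C (purine→pyrimidine, transversion)
site 22: U→G (pyrimidine→purine, transversion)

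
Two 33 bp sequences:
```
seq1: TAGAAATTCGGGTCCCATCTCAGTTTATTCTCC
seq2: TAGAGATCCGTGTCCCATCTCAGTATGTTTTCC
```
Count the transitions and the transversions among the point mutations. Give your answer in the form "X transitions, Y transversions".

4 transitions, 2 transversions

Mismatches (1-based):
position 5: A→G (purine→purine, transition)
position 8: T→C (pyrimidine→pyrimidine, transition)
position 11: G→T (purine→pyrimidine, transversion)
position 25: T→A (pyrimidine→purine, transversion)
position 27: A→G (purine→purine, transition)
position 30: C→T (pyrimidine→pyrimidine, transition)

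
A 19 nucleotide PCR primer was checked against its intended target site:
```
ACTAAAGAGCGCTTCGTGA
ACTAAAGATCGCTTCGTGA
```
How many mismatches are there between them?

Comparing position by position, 1 base differs: 9 (G/T).

1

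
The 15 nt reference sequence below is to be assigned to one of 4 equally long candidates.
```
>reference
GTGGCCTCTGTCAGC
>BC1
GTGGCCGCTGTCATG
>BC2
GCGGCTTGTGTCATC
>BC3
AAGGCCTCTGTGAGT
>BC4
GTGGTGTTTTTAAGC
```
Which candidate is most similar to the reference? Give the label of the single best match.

BC1

Hamming distances to reference — BC1: 3; BC2: 4; BC3: 4; BC4: 5.
Smallest is BC1 with 3 mismatches.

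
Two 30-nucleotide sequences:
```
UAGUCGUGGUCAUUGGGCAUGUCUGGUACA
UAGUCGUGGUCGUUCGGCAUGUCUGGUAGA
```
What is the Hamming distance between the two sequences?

Mismatches (1-based): base 12: A→G; base 15: G→C; base 29: C→G.

3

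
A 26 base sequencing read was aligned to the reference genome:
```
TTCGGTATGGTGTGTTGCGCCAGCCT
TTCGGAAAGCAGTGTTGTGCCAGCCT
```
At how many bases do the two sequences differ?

5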